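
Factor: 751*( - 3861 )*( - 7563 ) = 21929757993=3^4*11^1*13^1*751^1*2521^1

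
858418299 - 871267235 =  - 12848936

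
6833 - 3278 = 3555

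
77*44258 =3407866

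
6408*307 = 1967256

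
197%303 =197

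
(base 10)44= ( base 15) 2E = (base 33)1b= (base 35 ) 19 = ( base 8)54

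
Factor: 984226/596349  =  2^1 *3^(-3)*13^( - 1)*1699^(  -  1)*492113^1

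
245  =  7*35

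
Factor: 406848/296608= 2^1*3^1 *23^( - 1 )*31^( - 1) *163^1=978/713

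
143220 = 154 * 930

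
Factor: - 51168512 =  - 2^8*199877^1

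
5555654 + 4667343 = 10222997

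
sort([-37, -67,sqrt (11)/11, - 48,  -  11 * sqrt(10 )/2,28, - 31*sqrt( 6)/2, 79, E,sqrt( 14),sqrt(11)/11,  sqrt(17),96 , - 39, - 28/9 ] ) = [ - 67, - 48,- 39, - 31*sqrt( 6)/2, - 37, - 11*sqrt(10)/2,-28/9,sqrt(11)/11, sqrt(11)/11,  E,sqrt(14),sqrt(17),28,79,96 ] 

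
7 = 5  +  2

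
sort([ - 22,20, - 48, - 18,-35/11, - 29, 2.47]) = [  -  48, - 29, - 22, - 18,-35/11, 2.47,20]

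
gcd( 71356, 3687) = 1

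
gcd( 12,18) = 6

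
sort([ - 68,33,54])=[ -68,33,54] 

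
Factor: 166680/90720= 2^(-2)*3^(-2)*7^(-1 )*463^1=463/252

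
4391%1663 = 1065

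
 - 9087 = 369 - 9456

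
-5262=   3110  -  8372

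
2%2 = 0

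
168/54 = 3 + 1/9= 3.11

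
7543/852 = 8 + 727/852 = 8.85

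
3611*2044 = 7380884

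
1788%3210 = 1788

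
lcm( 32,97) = 3104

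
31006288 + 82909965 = 113916253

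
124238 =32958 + 91280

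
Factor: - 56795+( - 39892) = -3^3* 3581^1 = - 96687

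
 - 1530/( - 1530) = 1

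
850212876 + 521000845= 1371213721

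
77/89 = 77/89 = 0.87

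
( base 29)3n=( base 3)11002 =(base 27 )42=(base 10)110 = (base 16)6E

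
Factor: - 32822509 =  - 41^1* 800549^1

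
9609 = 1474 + 8135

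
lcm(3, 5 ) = 15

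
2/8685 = 2/8685 = 0.00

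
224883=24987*9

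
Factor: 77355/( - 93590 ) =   -  2^( - 1 )*3^4*7^(- 2 ) = -81/98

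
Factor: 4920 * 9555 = 47010600  =  2^3*3^2*5^2*7^2  *  13^1*41^1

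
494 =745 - 251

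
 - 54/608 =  - 27/304 = - 0.09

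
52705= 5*10541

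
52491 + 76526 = 129017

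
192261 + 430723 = 622984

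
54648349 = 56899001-2250652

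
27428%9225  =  8978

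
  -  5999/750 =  - 8 + 1/750= -8.00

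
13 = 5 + 8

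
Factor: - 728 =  -2^3*7^1*13^1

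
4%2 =0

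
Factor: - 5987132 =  - 2^2 * 1496783^1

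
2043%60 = 3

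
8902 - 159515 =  - 150613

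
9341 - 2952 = 6389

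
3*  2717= 8151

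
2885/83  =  2885/83 = 34.76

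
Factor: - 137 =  - 137^1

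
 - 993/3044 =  - 993/3044=- 0.33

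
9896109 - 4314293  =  5581816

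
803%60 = 23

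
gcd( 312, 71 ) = 1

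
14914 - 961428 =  - 946514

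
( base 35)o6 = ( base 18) 2B0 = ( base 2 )1101001110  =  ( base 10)846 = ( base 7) 2316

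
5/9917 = 5/9917 = 0.00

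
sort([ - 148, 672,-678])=[ - 678, - 148, 672 ] 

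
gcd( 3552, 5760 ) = 96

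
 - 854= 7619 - 8473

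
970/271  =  3+ 157/271 = 3.58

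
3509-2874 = 635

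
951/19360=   951/19360  =  0.05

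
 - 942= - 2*471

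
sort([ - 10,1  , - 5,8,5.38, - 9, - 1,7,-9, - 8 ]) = [ - 10, - 9, - 9 , - 8 ,-5,-1, 1,5.38,7,8 ]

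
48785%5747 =2809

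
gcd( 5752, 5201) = 1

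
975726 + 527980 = 1503706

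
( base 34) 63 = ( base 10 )207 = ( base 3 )21200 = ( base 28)7B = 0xcf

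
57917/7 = 8273+6/7 = 8273.86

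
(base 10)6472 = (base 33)5v4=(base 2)1100101001000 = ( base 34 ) 5kc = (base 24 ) B5G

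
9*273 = 2457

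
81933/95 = 862 + 43/95 = 862.45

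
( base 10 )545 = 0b1000100001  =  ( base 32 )h1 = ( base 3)202012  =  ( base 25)lk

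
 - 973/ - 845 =973/845=1.15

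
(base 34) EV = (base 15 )23C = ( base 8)773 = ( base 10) 507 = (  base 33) FC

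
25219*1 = 25219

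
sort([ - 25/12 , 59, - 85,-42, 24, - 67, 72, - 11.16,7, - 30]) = [-85 , - 67, - 42,-30, - 11.16,  -  25/12,7, 24, 59,72]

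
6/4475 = 6/4475 = 0.00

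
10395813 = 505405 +9890408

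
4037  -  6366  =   - 2329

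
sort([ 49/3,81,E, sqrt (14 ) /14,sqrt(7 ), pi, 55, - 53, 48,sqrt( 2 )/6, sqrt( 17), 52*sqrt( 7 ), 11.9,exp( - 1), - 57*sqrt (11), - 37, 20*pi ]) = [ - 57*sqrt( 11), - 53 , - 37, sqrt(2)/6, sqrt( 14)/14 , exp( - 1), sqrt( 7 ), E, pi,sqrt( 17), 11.9 , 49/3 , 48, 55, 20*pi,81, 52 * sqrt(7) ]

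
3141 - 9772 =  - 6631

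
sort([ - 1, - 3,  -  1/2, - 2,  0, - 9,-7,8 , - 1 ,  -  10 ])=[ - 10, - 9, -7, - 3, - 2, - 1, - 1, - 1/2, 0, 8] 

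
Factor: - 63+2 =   -  61 = -61^1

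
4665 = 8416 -3751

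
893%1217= 893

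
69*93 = 6417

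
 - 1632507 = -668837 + - 963670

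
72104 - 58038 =14066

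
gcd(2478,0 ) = 2478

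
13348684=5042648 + 8306036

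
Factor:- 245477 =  - 245477^1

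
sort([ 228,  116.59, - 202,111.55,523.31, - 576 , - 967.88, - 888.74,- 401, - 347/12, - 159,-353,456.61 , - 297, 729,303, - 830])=[ - 967.88, - 888.74, - 830, - 576, - 401, - 353, - 297, - 202,  -  159, - 347/12,111.55,116.59,228,303,456.61 , 523.31,729 ] 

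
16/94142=8/47071 = 0.00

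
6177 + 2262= 8439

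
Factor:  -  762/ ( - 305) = 2^1* 3^1*5^( - 1)*61^( - 1)*127^1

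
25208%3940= 1568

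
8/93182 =4/46591  =  0.00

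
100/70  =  1+3/7 = 1.43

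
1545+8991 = 10536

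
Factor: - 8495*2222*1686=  - 31824750540= - 2^2*3^1 *5^1*11^1*101^1*281^1*1699^1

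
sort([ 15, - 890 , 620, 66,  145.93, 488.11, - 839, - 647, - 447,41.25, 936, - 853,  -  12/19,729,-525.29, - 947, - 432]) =[  -  947,-890, - 853,- 839,-647, - 525.29,- 447, - 432 , - 12/19, 15, 41.25, 66 , 145.93,  488.11,620,729,936]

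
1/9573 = 1/9573= 0.00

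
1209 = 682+527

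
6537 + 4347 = 10884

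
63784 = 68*938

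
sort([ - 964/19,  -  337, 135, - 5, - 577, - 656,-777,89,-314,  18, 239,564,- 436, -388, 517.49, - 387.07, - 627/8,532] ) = [ - 777,  -  656,-577,-436,-388, - 387.07, - 337,- 314, - 627/8, -964/19,-5,18,89, 135,  239, 517.49, 532,  564 ]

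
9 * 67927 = 611343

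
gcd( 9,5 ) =1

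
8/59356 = 2/14839 = 0.00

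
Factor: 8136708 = 2^2*3^1*107^1*  6337^1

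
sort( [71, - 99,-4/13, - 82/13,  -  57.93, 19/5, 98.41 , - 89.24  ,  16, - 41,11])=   [-99, - 89.24, - 57.93,- 41,-82/13, - 4/13, 19/5 , 11, 16, 71,  98.41 ]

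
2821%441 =175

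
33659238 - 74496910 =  - 40837672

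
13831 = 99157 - 85326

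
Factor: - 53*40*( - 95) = 2^3*5^2*19^1*53^1 = 201400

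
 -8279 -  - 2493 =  - 5786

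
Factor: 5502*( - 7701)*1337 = -2^1 * 3^2*7^2*17^1*131^1*151^1*191^1 = - 56649895974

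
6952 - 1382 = 5570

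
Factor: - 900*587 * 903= -2^2*3^3*5^2*7^1*43^1 *587^1  =  -477054900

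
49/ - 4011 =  - 7/573 = -0.01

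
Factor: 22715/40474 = 2^( - 1)*5^1*7^( - 2)*11^1 = 55/98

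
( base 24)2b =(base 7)113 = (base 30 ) 1t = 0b111011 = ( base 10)59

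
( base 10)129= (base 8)201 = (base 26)4P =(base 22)5J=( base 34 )3r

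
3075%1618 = 1457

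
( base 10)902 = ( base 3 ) 1020102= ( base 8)1606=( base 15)402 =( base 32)S6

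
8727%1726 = 97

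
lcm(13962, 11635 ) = 69810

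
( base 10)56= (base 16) 38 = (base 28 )20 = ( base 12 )48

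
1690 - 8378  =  -6688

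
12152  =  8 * 1519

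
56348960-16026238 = 40322722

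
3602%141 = 77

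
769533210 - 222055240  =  547477970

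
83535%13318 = 3627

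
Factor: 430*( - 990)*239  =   - 101742300=-2^2 * 3^2*5^2*11^1*43^1 * 239^1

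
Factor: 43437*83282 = 2^1*3^1*14479^1*41641^1 = 3617520234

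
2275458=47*48414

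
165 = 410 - 245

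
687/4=171 + 3/4 = 171.75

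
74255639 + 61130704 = 135386343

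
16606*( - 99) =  - 1643994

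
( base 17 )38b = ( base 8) 1766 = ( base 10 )1014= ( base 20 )2AE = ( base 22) 222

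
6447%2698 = 1051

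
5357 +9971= 15328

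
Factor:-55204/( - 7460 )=5^( -1) *37^1 = 37/5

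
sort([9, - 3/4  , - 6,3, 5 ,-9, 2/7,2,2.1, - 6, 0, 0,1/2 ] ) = [ - 9,-6, - 6,  -  3/4, 0, 0, 2/7 , 1/2, 2,2.1,3, 5,9] 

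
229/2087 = 229/2087 =0.11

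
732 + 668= 1400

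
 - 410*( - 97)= 39770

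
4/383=4/383  =  0.01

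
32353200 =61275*528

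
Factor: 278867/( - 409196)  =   - 2^( - 2 ) * 102299^(  -  1)*278867^1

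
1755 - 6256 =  - 4501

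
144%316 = 144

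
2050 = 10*205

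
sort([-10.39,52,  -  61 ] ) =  [ - 61, - 10.39, 52] 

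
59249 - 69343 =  - 10094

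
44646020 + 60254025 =104900045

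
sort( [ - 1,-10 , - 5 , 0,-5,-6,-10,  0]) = [ - 10,-10, - 6, - 5,-5 , - 1 , 0,0]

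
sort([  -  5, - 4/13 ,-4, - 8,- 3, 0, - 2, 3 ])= [-8, - 5,  -  4, - 3, - 2, - 4/13, 0, 3]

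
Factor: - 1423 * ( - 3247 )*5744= 26540042864 = 2^4*17^1*191^1*359^1*1423^1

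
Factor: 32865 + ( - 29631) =3234 = 2^1*3^1 *7^2*11^1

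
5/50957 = 5/50957 = 0.00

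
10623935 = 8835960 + 1787975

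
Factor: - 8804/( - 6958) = 62/49 =2^1* 7^( - 2)*31^1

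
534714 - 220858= 313856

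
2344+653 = 2997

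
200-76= 124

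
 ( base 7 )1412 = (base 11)459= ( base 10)548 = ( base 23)10j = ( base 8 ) 1044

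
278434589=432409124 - 153974535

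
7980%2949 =2082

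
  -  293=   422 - 715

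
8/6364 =2/1591  =  0.00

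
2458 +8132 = 10590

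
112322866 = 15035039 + 97287827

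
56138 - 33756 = 22382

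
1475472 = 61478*24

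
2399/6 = 2399/6 = 399.83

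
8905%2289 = 2038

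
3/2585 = 3/2585 = 0.00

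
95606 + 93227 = 188833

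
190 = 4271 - 4081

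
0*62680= 0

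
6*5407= 32442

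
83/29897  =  83/29897 = 0.00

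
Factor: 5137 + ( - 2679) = 2458 = 2^1*1229^1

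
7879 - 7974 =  - 95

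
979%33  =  22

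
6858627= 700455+6158172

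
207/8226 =23/914 = 0.03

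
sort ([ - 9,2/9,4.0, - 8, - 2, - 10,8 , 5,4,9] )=[ - 10 ,  -  9, - 8, - 2,2/9,4.0, 4 , 5,8, 9]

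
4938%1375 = 813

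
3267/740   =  3267/740 = 4.41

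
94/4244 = 47/2122= 0.02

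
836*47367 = 39598812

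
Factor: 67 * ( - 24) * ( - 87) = 139896 = 2^3*3^2 * 29^1*67^1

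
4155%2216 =1939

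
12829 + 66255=79084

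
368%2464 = 368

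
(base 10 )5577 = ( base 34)4S1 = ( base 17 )1251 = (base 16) 15C9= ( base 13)2700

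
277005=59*4695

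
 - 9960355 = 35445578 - 45405933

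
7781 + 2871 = 10652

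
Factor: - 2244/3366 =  - 2^1*3^(  -  1)=- 2/3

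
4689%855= 414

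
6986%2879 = 1228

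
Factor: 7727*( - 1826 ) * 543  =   - 2^1*3^1*11^1 *83^1 * 181^1*7727^1= - 7661459586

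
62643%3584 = 1715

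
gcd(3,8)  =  1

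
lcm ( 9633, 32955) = 626145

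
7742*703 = 5442626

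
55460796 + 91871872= 147332668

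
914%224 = 18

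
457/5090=457/5090 = 0.09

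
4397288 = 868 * 5066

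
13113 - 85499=-72386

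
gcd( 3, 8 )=1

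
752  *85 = 63920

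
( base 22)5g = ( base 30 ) 46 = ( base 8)176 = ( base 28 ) 4e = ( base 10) 126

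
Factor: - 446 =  - 2^1*223^1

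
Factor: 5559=3^1 * 17^1*109^1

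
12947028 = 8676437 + 4270591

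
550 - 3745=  - 3195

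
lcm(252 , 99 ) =2772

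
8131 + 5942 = 14073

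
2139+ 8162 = 10301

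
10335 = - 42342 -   -  52677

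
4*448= 1792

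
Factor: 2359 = 7^1*337^1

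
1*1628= 1628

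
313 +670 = 983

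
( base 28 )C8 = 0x158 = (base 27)CK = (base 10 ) 344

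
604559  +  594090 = 1198649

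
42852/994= 21426/497 = 43.11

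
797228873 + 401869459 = 1199098332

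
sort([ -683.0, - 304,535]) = [ - 683.0,-304, 535 ] 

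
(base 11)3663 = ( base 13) 2244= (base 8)11264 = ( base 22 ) 9je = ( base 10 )4788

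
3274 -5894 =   -  2620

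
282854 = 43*6578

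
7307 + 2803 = 10110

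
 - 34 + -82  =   - 116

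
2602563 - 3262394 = -659831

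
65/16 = 65/16 = 4.06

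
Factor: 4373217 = 3^3*161971^1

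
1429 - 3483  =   - 2054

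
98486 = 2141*46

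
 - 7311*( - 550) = 4021050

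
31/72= 31/72 = 0.43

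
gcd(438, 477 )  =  3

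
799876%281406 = 237064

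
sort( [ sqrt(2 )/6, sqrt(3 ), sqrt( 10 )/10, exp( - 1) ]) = [sqrt(2) /6, sqrt( 10 )/10, exp(-1), sqrt(3 )]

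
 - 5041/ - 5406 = 5041/5406 = 0.93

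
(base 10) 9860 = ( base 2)10011010000100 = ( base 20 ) 14d0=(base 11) 7454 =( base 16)2684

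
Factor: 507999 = 3^1*313^1 * 541^1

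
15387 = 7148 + 8239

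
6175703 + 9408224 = 15583927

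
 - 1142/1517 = -1 + 375/1517  =  - 0.75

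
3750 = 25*150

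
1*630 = 630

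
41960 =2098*20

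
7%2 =1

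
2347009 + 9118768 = 11465777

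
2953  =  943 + 2010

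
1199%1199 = 0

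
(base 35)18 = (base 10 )43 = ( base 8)53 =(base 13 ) 34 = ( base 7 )61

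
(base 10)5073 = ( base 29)60R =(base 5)130243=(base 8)11721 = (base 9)6856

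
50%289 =50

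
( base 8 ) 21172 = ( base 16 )227a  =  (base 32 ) 8JQ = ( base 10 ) 8826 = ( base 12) 5136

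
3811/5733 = 3811/5733 = 0.66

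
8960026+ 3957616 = 12917642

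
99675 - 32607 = 67068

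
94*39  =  3666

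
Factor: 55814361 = 3^1*103^1*180629^1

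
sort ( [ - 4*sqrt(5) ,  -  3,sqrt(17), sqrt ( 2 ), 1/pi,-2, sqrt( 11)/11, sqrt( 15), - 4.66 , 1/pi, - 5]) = [ - 4*sqrt( 5 ), - 5, - 4.66, - 3, - 2, sqrt ( 11)/11,1/pi, 1/pi, sqrt( 2) , sqrt( 15), sqrt( 17)]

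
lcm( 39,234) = 234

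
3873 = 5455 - 1582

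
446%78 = 56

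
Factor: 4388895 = 3^2 * 5^1*7^1*13933^1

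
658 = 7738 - 7080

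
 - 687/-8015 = 3/35 = 0.09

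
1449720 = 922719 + 527001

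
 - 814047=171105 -985152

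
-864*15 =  - 12960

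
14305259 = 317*45127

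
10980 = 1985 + 8995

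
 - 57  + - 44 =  - 101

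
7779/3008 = 2+1763/3008 = 2.59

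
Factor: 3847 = 3847^1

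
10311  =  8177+2134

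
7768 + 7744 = 15512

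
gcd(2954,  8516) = 2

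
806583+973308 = 1779891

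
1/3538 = 1/3538= 0.00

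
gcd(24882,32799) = 1131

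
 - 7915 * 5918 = - 46840970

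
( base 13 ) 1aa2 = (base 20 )A0J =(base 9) 5455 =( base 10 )4019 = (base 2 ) 111110110011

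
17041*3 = 51123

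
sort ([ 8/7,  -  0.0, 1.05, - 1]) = [- 1, - 0.0 , 1.05,8/7] 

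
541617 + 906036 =1447653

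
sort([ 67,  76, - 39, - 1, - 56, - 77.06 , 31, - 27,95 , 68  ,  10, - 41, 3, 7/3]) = [  -  77.06,-56,-41,  -  39,-27, - 1,7/3, 3, 10,  31, 67,68,76,  95 ] 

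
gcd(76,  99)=1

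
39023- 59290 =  - 20267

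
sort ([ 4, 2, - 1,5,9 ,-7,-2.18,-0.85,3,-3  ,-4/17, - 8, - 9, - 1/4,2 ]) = [ - 9, - 8,-7, - 3, - 2.18,-1, - 0.85, - 1/4, - 4/17,  2,2,3, 4,5,9 ]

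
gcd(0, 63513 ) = 63513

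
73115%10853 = 7997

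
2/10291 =2/10291=0.00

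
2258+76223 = 78481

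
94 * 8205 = 771270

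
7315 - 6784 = 531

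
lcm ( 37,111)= 111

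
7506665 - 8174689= - 668024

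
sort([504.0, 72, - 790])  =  [ - 790,72  ,  504.0]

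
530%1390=530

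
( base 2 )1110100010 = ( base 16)3a2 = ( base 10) 930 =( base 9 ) 1243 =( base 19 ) 2ai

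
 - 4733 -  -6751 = 2018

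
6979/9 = 6979/9 = 775.44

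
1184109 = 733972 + 450137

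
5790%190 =90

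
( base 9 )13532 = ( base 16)23DE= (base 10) 9182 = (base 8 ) 21736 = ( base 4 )2033132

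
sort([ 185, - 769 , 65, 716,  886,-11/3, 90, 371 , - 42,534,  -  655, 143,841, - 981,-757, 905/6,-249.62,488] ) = [ -981 , - 769,-757,-655, - 249.62,-42 , - 11/3,  65, 90, 143, 905/6, 185,371, 488, 534,  716, 841, 886] 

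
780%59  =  13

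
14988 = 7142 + 7846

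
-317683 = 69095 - 386778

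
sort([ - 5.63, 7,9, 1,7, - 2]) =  [ - 5.63, - 2,1,7, 7,9 ]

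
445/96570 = 89/19314 = 0.00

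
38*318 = 12084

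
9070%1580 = 1170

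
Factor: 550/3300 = 2^(-1)*3^( - 1) = 1/6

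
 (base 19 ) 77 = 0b10001100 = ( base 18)7E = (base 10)140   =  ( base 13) AA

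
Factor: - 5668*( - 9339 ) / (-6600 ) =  - 2^( - 1) * 5^ ( - 2 ) * 13^1*109^1*283^1 = -401011/50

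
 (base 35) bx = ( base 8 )642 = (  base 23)I4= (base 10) 418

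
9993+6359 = 16352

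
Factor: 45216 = 2^5*  3^2*157^1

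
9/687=3/229 = 0.01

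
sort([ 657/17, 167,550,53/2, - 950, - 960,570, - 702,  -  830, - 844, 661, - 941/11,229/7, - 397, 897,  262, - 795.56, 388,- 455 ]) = [ - 960,  -  950, - 844, -830, - 795.56, - 702, - 455, - 397, - 941/11, 53/2,229/7,657/17,167,262,388,550, 570, 661,897 ] 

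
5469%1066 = 139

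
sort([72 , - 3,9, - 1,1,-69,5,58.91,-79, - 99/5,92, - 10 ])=[-79,- 69, - 99/5,  -  10  , - 3,-1 , 1,5  ,  9,58.91,72,92 ]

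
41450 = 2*20725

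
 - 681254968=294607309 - 975862277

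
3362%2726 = 636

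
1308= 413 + 895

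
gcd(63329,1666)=7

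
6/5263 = 6/5263  =  0.00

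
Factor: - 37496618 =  - 2^1 * 3119^1 * 6011^1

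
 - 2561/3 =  - 854 + 1/3= -  853.67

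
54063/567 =6007/63  =  95.35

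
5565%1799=168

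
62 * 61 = 3782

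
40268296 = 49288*817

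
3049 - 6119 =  - 3070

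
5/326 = 5/326 = 0.02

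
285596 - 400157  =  -114561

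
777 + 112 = 889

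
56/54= 1 + 1/27 = 1.04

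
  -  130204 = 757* (  -  172)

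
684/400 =1+71/100=1.71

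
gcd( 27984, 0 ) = 27984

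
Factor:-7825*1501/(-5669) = 5^2*19^1*79^1*313^1*5669^( - 1 ) = 11745325/5669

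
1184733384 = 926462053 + 258271331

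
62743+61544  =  124287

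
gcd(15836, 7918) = 7918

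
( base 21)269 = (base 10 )1017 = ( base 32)vp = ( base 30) 13r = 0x3f9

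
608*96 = 58368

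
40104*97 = 3890088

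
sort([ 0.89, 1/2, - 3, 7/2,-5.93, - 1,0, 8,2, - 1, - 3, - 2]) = [ - 5.93, - 3, - 3,-2, - 1, - 1, 0 , 1/2, 0.89,2, 7/2,8]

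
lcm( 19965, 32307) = 1776885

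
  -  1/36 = -1 + 35/36 = -  0.03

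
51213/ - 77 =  - 666 + 69/77 = -665.10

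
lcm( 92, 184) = 184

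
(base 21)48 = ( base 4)1130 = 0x5c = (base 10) 92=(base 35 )2M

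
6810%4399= 2411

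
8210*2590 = 21263900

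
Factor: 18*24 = 432 =2^4*3^3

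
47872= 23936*2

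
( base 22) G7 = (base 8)547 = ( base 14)1b9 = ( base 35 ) A9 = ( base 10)359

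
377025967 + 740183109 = 1117209076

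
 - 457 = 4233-4690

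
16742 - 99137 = -82395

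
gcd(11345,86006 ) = 1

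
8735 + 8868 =17603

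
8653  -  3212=5441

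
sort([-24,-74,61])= [-74, - 24,61] 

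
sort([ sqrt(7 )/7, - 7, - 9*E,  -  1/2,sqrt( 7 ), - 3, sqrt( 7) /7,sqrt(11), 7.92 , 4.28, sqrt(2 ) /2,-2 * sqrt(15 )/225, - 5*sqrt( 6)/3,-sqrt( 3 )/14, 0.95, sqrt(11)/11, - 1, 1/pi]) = [-9*E, - 7,  -  5*sqrt(6 )/3, - 3, - 1, - 1/2 , - sqrt(3) /14,-2*sqrt(15 )/225, sqrt(11) /11,1/pi,sqrt(7) /7, sqrt(7 )/7, sqrt( 2) /2, 0.95,sqrt(7), sqrt( 11), 4.28,7.92]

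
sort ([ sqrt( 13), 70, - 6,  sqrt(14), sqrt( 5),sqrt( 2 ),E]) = [ - 6,sqrt( 2),sqrt( 5 ), E, sqrt( 13) , sqrt( 14), 70]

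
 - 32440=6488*( - 5)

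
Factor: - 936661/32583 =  - 3^( - 1)*11^2*7741^1*10861^(-1)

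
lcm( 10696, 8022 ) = 32088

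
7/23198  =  1/3314= 0.00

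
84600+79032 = 163632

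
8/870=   4/435 = 0.01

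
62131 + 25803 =87934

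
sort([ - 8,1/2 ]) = [ - 8 , 1/2 ] 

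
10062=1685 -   -  8377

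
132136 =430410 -298274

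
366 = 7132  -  6766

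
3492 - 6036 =- 2544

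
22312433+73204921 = 95517354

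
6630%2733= 1164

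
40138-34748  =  5390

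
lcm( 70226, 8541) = 632034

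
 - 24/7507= - 1  +  7483/7507 = -0.00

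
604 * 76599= 46265796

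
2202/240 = 9 + 7/40= 9.18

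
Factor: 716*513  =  2^2*3^3*19^1*179^1 = 367308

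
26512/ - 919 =-26512/919 = -  28.85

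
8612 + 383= 8995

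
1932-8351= - 6419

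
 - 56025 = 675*( - 83 ) 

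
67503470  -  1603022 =65900448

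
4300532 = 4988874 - 688342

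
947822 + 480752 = 1428574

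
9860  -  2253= 7607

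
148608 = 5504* 27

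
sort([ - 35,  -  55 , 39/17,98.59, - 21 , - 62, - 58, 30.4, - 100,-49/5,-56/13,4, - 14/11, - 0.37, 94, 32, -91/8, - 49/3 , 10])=[-100,  -  62,  -  58, - 55,-35, -21 ,-49/3,- 91/8, - 49/5,- 56/13, - 14/11, - 0.37, 39/17,  4, 10, 30.4,32, 94, 98.59] 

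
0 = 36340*0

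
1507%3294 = 1507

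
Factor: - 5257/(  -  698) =2^( - 1)*7^1*349^(  -  1)*751^1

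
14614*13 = 189982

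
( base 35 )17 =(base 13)33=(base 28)1e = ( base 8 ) 52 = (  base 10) 42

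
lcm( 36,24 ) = 72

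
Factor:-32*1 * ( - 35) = 2^5*5^1*7^1 = 1120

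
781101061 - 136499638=644601423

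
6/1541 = 6/1541 = 0.00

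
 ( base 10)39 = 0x27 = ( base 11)36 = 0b100111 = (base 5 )124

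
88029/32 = 88029/32  =  2750.91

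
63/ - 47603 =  - 63/47603 = - 0.00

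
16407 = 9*1823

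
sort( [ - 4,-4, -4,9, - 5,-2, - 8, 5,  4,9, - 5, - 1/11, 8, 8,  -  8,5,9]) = [  -  8, - 8 ,-5, - 5,  -  4, - 4,  -  4,  -  2, - 1/11,4,  5,5, 8, 8,9,9,9 ] 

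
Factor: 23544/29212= 54/67 =2^1*3^3*67^ (- 1 )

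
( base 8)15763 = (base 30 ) 7sf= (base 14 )2871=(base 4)1233303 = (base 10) 7155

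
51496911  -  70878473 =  - 19381562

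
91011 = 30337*3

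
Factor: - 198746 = -2^1*43^1*2311^1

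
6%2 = 0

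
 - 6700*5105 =-34203500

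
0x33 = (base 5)201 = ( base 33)1I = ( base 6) 123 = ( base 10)51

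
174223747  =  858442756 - 684219009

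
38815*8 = 310520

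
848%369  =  110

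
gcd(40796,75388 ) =188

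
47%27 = 20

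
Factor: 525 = 3^1*5^2*7^1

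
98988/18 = 16498/3 = 5499.33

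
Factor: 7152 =2^4*3^1 *149^1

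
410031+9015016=9425047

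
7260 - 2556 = 4704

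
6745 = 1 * 6745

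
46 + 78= 124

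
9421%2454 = 2059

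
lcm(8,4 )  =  8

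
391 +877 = 1268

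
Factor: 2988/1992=3/2 = 2^( - 1 ) * 3^1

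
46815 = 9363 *5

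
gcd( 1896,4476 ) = 12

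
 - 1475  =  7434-8909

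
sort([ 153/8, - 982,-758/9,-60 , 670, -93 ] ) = [-982,  -  93,  -  758/9, - 60, 153/8,  670]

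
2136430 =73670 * 29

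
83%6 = 5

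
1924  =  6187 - 4263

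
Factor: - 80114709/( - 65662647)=26704903/21887549=   523^1*51061^1*21887549^( - 1 ) 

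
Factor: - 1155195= -3^3*5^1*43^1*199^1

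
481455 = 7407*65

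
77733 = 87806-10073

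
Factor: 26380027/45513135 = 3^(-2 ) *5^ (-1 )*43^(- 1 )*233^1*547^( - 1 )*2633^1 = 613489/1058445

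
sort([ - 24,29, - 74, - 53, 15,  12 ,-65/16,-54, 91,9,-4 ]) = [ - 74, - 54, -53,-24,- 65/16,-4 , 9, 12, 15, 29, 91] 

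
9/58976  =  9/58976 = 0.00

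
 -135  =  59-194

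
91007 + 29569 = 120576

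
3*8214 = 24642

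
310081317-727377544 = -417296227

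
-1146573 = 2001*( - 573) 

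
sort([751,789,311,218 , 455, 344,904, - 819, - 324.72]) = [-819, - 324.72,218,311,344,  455, 751,789,904]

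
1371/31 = 44  +  7/31 = 44.23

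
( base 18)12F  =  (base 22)h1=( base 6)1423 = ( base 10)375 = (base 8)567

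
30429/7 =4347 = 4347.00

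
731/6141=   731/6141 = 0.12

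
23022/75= 7674/25 = 306.96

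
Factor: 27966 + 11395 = 7^1 * 5623^1 = 39361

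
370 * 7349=2719130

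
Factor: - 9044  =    -  2^2*7^1 *17^1  *  19^1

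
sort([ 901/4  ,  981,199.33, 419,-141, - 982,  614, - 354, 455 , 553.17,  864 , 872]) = [ - 982,-354, - 141,199.33, 901/4, 419,  455, 553.17, 614, 864,872, 981]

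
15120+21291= 36411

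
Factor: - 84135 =-3^1*5^1*71^1 * 79^1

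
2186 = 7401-5215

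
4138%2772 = 1366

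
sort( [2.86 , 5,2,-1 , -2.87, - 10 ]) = [  -  10 , - 2.87, - 1,2, 2.86,  5 ] 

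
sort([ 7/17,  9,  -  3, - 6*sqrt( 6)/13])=[ - 3 , - 6*sqrt(6 )/13,  7/17,9 ] 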